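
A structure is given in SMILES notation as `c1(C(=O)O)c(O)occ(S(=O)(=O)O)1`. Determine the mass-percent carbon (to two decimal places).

Atom tally by fragment:
  furan ring core → C:4 H:4 O:1
  (− 3 ring H displaced by substituents)
  + COOH → C:1 H:1 O:2
  + OH → O:1 H:1
  + SO3H → S:1 O:3 H:1
Element totals:
  C: 5
  H: 4
  O: 7
  S: 1
Molecular formula: C5H4O7S.
Molar mass = 208.140 g/mol.
Mass from C: 5 × 12.011 = 60.055 g/mol.
%C = 60.055 / 208.140 × 100 = 28.85%.

28.85%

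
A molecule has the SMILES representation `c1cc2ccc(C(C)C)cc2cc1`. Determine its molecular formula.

Atom tally by fragment:
  naphthalene ring system core → C:10 H:8
  (− 1 ring H displaced by substituents)
  + CH(CH3)2 → C:3 H:7
Element totals:
  C: 13
  H: 14

C13H14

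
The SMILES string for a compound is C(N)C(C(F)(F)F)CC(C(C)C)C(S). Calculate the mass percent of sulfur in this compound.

13.98%

Atom tally by fragment:
  H2NCH2 → C:1 H:4 N:1
  CH(CF3) → C:2 H:1 F:3
  CH2 → C:1 H:2
  CH(CH(CH3)2) → C:4 H:8
  CH2SH → C:1 H:3 S:1
Element totals:
  C: 9
  H: 18
  F: 3
  N: 1
  S: 1
Molecular formula: C9H18F3NS.
Molar mass = 229.304 g/mol.
Mass from S: 1 × 32.06 = 32.060 g/mol.
%S = 32.060 / 229.304 × 100 = 13.98%.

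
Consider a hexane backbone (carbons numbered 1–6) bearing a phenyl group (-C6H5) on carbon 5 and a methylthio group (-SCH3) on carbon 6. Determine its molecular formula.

C13H20S

Atom tally by fragment:
  CH3 → C:1 H:3
  CH2 → C:1 H:2
  CH2 → C:1 H:2
  CH2 → C:1 H:2
  CH(C6H5) → C:7 H:6
  CH2SCH3 → C:2 H:5 S:1
Element totals:
  C: 13
  H: 20
  S: 1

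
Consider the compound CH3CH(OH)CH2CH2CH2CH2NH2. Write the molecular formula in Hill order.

C6H15NO

Atom tally by fragment:
  CH3 → C:1 H:3
  CH(OH) → C:1 H:2 O:1
  CH2 → C:1 H:2
  CH2 → C:1 H:2
  CH2 → C:1 H:2
  CH2NH2 → C:1 H:4 N:1
Element totals:
  C: 6
  H: 15
  N: 1
  O: 1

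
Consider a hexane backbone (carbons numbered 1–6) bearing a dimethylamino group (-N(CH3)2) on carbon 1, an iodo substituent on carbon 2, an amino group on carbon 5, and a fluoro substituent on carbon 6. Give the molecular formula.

Atom tally by fragment:
  (CH3)2NCH2 → C:3 H:8 N:1
  CH(I) → C:1 H:1 I:1
  CH2 → C:1 H:2
  CH2 → C:1 H:2
  CH(NH2) → C:1 H:3 N:1
  CH2F → C:1 H:2 F:1
Element totals:
  C: 8
  H: 18
  F: 1
  I: 1
  N: 2

C8H18FIN2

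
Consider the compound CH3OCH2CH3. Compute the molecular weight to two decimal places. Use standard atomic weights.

Element totals:
  C: 3
  H: 8
  O: 1
Molecular formula: C3H8O.
  M = 3(12.011) + 8(1.008) + 15.999
    = 36.033 + 8.064 + 15.999 = 60.096

60.10 g/mol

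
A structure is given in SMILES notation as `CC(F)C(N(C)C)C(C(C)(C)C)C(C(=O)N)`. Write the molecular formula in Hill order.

C12H25FN2O

Atom tally by fragment:
  CH3 → C:1 H:3
  CH(F) → C:1 H:1 F:1
  CH(N(CH3)2) → C:3 H:7 N:1
  CH(C(CH3)3) → C:5 H:10
  CH2CONH2 → C:2 H:4 O:1 N:1
Element totals:
  C: 12
  H: 25
  F: 1
  N: 2
  O: 1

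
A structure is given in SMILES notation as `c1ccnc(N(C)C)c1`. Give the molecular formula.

Atom tally by fragment:
  pyridine ring core → C:5 H:5 N:1
  (− 1 ring H displaced by substituents)
  + N(CH3)2 → N:1 C:2 H:6
Element totals:
  C: 7
  H: 10
  N: 2

C7H10N2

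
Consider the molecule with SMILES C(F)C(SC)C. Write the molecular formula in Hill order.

Atom tally by fragment:
  FCH2 → C:1 H:2 F:1
  CH(SCH3) → C:2 H:4 S:1
  CH3 → C:1 H:3
Element totals:
  C: 4
  H: 9
  F: 1
  S: 1

C4H9FS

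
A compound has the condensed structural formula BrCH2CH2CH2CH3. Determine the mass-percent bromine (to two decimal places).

Element totals:
  C: 4
  H: 9
  Br: 1
Molecular formula: C4H9Br.
Molar mass = 137.020 g/mol.
Mass from Br: 1 × 79.904 = 79.904 g/mol.
%Br = 79.904 / 137.020 × 100 = 58.32%.

58.32%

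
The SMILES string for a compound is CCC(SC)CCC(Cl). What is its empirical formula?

Atom tally by fragment:
  CH3 → C:1 H:3
  CH2 → C:1 H:2
  CH(SCH3) → C:2 H:4 S:1
  CH2 → C:1 H:2
  CH2 → C:1 H:2
  CH2Cl → C:1 H:2 Cl:1
Element totals:
  C: 7
  H: 15
  Cl: 1
  S: 1
Molecular formula: C7H15ClS.
gcd of subscripts (7, 1, 15, 1) = 1, so the empirical formula equals the molecular formula.

C7H15ClS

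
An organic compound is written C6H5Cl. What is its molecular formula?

Atom tally by fragment:
  benzene ring core → C:6 H:6
  (− 1 ring H displaced by substituents)
  + Cl → Cl:1
Element totals:
  C: 6
  H: 5
  Cl: 1

C6H5Cl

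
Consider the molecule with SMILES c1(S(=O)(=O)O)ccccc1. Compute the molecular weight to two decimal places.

Atom tally by fragment:
  benzene ring core → C:6 H:6
  (− 1 ring H displaced by substituents)
  + SO3H → S:1 O:3 H:1
Element totals:
  C: 6
  H: 6
  O: 3
  S: 1
Molecular formula: C6H6O3S.
  M = 6(12.011) + 6(1.008) + 3(15.999) + 32.06
    = 72.066 + 6.048 + 47.997 + 32.060 = 158.171

158.17 g/mol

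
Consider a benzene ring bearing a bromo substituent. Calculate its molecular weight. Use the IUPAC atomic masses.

157.01 g/mol

Atom tally by fragment:
  benzene ring core → C:6 H:6
  (− 1 ring H displaced by substituents)
  + Br → Br:1
Element totals:
  C: 6
  H: 5
  Br: 1
Molecular formula: C6H5Br.
  M = 6(12.011) + 5(1.008) + 79.904
    = 72.066 + 5.040 + 79.904 = 157.010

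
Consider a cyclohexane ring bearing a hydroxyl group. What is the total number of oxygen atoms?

1

Atom tally by fragment:
  cyclohexane ring core → C:6 H:12
  (− 1 ring H displaced by substituents)
  + OH → O:1 H:1
Element totals:
  C: 6
  H: 12
  O: 1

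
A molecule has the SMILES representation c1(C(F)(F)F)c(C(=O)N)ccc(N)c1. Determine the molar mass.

204.15 g/mol

Atom tally by fragment:
  benzene ring core → C:6 H:6
  (− 3 ring H displaced by substituents)
  + CF3 → C:1 F:3
  + CONH2 → C:1 H:2 O:1 N:1
  + NH2 → N:1 H:2
Element totals:
  C: 8
  H: 7
  F: 3
  N: 2
  O: 1
Molecular formula: C8H7F3N2O.
  M = 8(12.011) + 7(1.008) + 3(18.998) + 2(14.007) + 15.999
    = 96.088 + 7.056 + 56.994 + 28.014 + 15.999 = 204.151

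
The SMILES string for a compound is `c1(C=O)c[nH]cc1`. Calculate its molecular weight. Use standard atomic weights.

Atom tally by fragment:
  pyrrole ring core → C:4 H:5 N:1
  (− 1 ring H displaced by substituents)
  + CHO → C:1 H:1 O:1
Element totals:
  C: 5
  H: 5
  N: 1
  O: 1
Molecular formula: C5H5NO.
  M = 5(12.011) + 5(1.008) + 14.007 + 15.999
    = 60.055 + 5.040 + 14.007 + 15.999 = 95.101

95.10 g/mol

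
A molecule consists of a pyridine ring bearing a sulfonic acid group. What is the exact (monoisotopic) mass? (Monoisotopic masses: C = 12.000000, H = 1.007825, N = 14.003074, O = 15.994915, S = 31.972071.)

158.9990

Atom tally by fragment:
  pyridine ring core → C:5 H:5 N:1
  (− 1 ring H displaced by substituents)
  + SO3H → S:1 O:3 H:1
Element totals:
  C: 5
  H: 5
  N: 1
  O: 3
  S: 1
Molecular formula: C5H5NO3S.
  M = 5(12.0) + 5(1.007825) + 14.003074 + 3(15.994915) + 31.972071
    = 60.000000 + 5.039125 + 14.003074 + 47.984745 + 31.972071 = 158.999015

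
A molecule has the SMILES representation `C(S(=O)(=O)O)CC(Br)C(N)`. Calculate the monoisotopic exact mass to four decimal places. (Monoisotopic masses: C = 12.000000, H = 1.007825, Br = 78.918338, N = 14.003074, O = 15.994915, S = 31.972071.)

Atom tally by fragment:
  HO3SCH2 → C:1 H:3 S:1 O:3
  CH2 → C:1 H:2
  CH(Br) → C:1 H:1 Br:1
  CH2NH2 → C:1 H:4 N:1
Element totals:
  C: 4
  H: 10
  Br: 1
  N: 1
  O: 3
  S: 1
Molecular formula: C4H10BrNO3S.
  M = 4(12.0) + 10(1.007825) + 78.918338 + 14.003074 + 3(15.994915) + 31.972071
    = 48.000000 + 10.078250 + 78.918338 + 14.003074 + 47.984745 + 31.972071 = 230.956478

230.9565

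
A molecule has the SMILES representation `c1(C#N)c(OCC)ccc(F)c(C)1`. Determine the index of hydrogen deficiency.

Atom tally by fragment:
  benzene ring core → C:6 H:6
  (− 4 ring H displaced by substituents)
  + CN → C:1 N:1
  + OC2H5 → C:2 H:5 O:1
  + F → F:1
  + CH3 → C:1 H:3
Element totals:
  C: 10
  H: 10
  F: 1
  N: 1
  O: 1
Molecular formula: C10H10FNO.
DoU = (2C + 2 + N − H − X) / 2 = (2·10 + 2 + 1 − 10 − 1) / 2 = 6.

6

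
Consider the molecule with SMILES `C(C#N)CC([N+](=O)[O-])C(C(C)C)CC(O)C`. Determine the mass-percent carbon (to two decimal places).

Atom tally by fragment:
  NCCH2 → C:2 H:2 N:1
  CH2 → C:1 H:2
  CH(NO2) → C:1 H:1 N:1 O:2
  CH(CH(CH3)2) → C:4 H:8
  CH2 → C:1 H:2
  CH(OH) → C:1 H:2 O:1
  CH3 → C:1 H:3
Element totals:
  C: 11
  H: 20
  N: 2
  O: 3
Molecular formula: C11H20N2O3.
Molar mass = 228.292 g/mol.
Mass from C: 11 × 12.011 = 132.121 g/mol.
%C = 132.121 / 228.292 × 100 = 57.87%.

57.87%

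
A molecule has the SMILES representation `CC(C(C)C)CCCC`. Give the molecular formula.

C9H20

Atom tally by fragment:
  CH3 → C:1 H:3
  CH(CH(CH3)2) → C:4 H:8
  CH2 → C:1 H:2
  CH2 → C:1 H:2
  CH2 → C:1 H:2
  CH3 → C:1 H:3
Element totals:
  C: 9
  H: 20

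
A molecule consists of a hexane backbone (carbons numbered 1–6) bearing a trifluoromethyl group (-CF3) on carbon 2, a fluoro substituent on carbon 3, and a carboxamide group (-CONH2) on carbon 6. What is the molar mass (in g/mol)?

215.19 g/mol

Atom tally by fragment:
  CH3 → C:1 H:3
  CH(CF3) → C:2 H:1 F:3
  CH(F) → C:1 H:1 F:1
  CH2 → C:1 H:2
  CH2 → C:1 H:2
  CH2CONH2 → C:2 H:4 O:1 N:1
Element totals:
  C: 8
  H: 13
  F: 4
  N: 1
  O: 1
Molecular formula: C8H13F4NO.
  M = 8(12.011) + 13(1.008) + 4(18.998) + 14.007 + 15.999
    = 96.088 + 13.104 + 75.992 + 14.007 + 15.999 = 215.190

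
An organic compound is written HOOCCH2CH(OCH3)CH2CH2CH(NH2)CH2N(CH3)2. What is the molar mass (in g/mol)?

Element totals:
  C: 10
  H: 22
  N: 2
  O: 3
Molecular formula: C10H22N2O3.
  M = 10(12.011) + 22(1.008) + 2(14.007) + 3(15.999)
    = 120.110 + 22.176 + 28.014 + 47.997 = 218.297

218.30 g/mol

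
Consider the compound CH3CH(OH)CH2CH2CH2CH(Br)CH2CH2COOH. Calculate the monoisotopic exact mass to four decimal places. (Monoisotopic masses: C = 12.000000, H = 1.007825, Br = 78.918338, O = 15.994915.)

252.0361

Atom tally by fragment:
  CH3 → C:1 H:3
  CH(OH) → C:1 H:2 O:1
  CH2 → C:1 H:2
  CH2 → C:1 H:2
  CH2 → C:1 H:2
  CH(Br) → C:1 H:1 Br:1
  CH2 → C:1 H:2
  CH2COOH → C:2 H:3 O:2
Element totals:
  C: 9
  H: 17
  Br: 1
  O: 3
Molecular formula: C9H17BrO3.
  M = 9(12.0) + 17(1.007825) + 78.918338 + 3(15.994915)
    = 108.000000 + 17.133025 + 78.918338 + 47.984745 = 252.036108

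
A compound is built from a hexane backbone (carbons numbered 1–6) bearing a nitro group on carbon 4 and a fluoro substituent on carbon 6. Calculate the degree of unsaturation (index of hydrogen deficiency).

1

Atom tally by fragment:
  CH3 → C:1 H:3
  CH2 → C:1 H:2
  CH2 → C:1 H:2
  CH(NO2) → C:1 H:1 N:1 O:2
  CH2 → C:1 H:2
  CH2F → C:1 H:2 F:1
Element totals:
  C: 6
  H: 12
  F: 1
  N: 1
  O: 2
Molecular formula: C6H12FNO2.
DoU = (2C + 2 + N − H − X) / 2 = (2·6 + 2 + 1 − 12 − 1) / 2 = 1.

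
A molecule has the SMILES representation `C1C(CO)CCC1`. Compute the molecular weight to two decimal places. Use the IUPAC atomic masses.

Atom tally by fragment:
  cyclopentane ring core → C:5 H:10
  (− 1 ring H displaced by substituents)
  + CH2OH → C:1 H:3 O:1
Element totals:
  C: 6
  H: 12
  O: 1
Molecular formula: C6H12O.
  M = 6(12.011) + 12(1.008) + 15.999
    = 72.066 + 12.096 + 15.999 = 100.161

100.16 g/mol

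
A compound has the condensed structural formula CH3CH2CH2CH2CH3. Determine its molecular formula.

C5H12

Element totals:
  C: 5
  H: 12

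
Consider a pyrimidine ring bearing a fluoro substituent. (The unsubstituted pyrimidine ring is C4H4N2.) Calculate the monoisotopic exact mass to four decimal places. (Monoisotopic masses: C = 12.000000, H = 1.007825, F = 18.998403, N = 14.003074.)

98.0280

Atom tally by fragment:
  pyrimidine ring core → C:4 H:4 N:2
  (− 1 ring H displaced by substituents)
  + F → F:1
Element totals:
  C: 4
  H: 3
  F: 1
  N: 2
Molecular formula: C4H3FN2.
  M = 4(12.0) + 3(1.007825) + 18.998403 + 2(14.003074)
    = 48.000000 + 3.023475 + 18.998403 + 28.006148 = 98.028026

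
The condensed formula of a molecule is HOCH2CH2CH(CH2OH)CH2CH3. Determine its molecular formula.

Atom tally by fragment:
  HOCH2CH2 → C:2 H:5 O:1
  CH(CH2OH) → C:2 H:4 O:1
  CH2 → C:1 H:2
  CH3 → C:1 H:3
Element totals:
  C: 6
  H: 14
  O: 2

C6H14O2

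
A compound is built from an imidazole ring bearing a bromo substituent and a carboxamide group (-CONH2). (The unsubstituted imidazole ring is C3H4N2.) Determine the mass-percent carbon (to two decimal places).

Atom tally by fragment:
  imidazole ring core → C:3 H:4 N:2
  (− 2 ring H displaced by substituents)
  + Br → Br:1
  + CONH2 → C:1 H:2 O:1 N:1
Element totals:
  C: 4
  H: 4
  Br: 1
  N: 3
  O: 1
Molecular formula: C4H4BrN3O.
Molar mass = 190.000 g/mol.
Mass from C: 4 × 12.011 = 48.044 g/mol.
%C = 48.044 / 190.000 × 100 = 25.29%.

25.29%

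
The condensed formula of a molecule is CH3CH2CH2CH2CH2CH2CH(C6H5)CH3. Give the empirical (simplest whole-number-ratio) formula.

C7H11

Atom tally by fragment:
  CH3 → C:1 H:3
  CH2 → C:1 H:2
  CH2 → C:1 H:2
  CH2 → C:1 H:2
  CH2 → C:1 H:2
  CH2 → C:1 H:2
  CH(C6H5) → C:7 H:6
  CH3 → C:1 H:3
Element totals:
  C: 14
  H: 22
Molecular formula: C14H22.
gcd of subscripts = 2; dividing each by 2:
  C: 14/2 = 7
  H: 22/2 = 11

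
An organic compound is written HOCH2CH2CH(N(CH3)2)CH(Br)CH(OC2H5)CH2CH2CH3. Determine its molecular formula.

C12H26BrNO2

Atom tally by fragment:
  HOCH2 → C:1 H:3 O:1
  CH2 → C:1 H:2
  CH(N(CH3)2) → C:3 H:7 N:1
  CH(Br) → C:1 H:1 Br:1
  CH(OC2H5) → C:3 H:6 O:1
  CH2 → C:1 H:2
  CH2 → C:1 H:2
  CH3 → C:1 H:3
Element totals:
  C: 12
  H: 26
  Br: 1
  N: 1
  O: 2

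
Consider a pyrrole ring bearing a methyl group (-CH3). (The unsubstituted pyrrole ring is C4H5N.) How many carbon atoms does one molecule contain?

5

Atom tally by fragment:
  pyrrole ring core → C:4 H:5 N:1
  (− 1 ring H displaced by substituents)
  + CH3 → C:1 H:3
Element totals:
  C: 5
  H: 7
  N: 1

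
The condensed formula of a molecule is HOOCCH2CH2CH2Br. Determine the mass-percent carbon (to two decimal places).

28.77%

Atom tally by fragment:
  HOOCCH2 → C:2 H:3 O:2
  CH2 → C:1 H:2
  CH2Br → C:1 H:2 Br:1
Element totals:
  C: 4
  H: 7
  Br: 1
  O: 2
Molecular formula: C4H7BrO2.
Molar mass = 167.002 g/mol.
Mass from C: 4 × 12.011 = 48.044 g/mol.
%C = 48.044 / 167.002 × 100 = 28.77%.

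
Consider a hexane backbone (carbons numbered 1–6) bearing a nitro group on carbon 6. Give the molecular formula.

C6H13NO2

Atom tally by fragment:
  CH3 → C:1 H:3
  CH2 → C:1 H:2
  CH2 → C:1 H:2
  CH2 → C:1 H:2
  CH2 → C:1 H:2
  CH2NO2 → C:1 H:2 N:1 O:2
Element totals:
  C: 6
  H: 13
  N: 1
  O: 2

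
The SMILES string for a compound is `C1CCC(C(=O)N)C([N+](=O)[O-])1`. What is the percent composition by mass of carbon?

Atom tally by fragment:
  cyclopentane ring core → C:5 H:10
  (− 2 ring H displaced by substituents)
  + CONH2 → C:1 H:2 O:1 N:1
  + NO2 → N:1 O:2
Element totals:
  C: 6
  H: 10
  N: 2
  O: 3
Molecular formula: C6H10N2O3.
Molar mass = 158.157 g/mol.
Mass from C: 6 × 12.011 = 72.066 g/mol.
%C = 72.066 / 158.157 × 100 = 45.57%.

45.57%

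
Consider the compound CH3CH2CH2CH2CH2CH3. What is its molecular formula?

Element totals:
  C: 6
  H: 14

C6H14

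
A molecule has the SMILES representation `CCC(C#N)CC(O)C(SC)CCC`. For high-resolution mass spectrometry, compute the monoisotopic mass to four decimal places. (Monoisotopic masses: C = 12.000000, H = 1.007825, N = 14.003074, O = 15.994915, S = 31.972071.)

215.1344

Atom tally by fragment:
  CH3 → C:1 H:3
  CH2 → C:1 H:2
  CH(CN) → C:2 H:1 N:1
  CH2 → C:1 H:2
  CH(OH) → C:1 H:2 O:1
  CH(SCH3) → C:2 H:4 S:1
  CH2 → C:1 H:2
  CH2 → C:1 H:2
  CH3 → C:1 H:3
Element totals:
  C: 11
  H: 21
  N: 1
  O: 1
  S: 1
Molecular formula: C11H21NOS.
  M = 11(12.0) + 21(1.007825) + 14.003074 + 15.994915 + 31.972071
    = 132.000000 + 21.164325 + 14.003074 + 15.994915 + 31.972071 = 215.134385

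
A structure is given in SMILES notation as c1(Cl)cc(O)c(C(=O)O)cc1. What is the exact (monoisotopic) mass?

171.9927

Atom tally by fragment:
  benzene ring core → C:6 H:6
  (− 3 ring H displaced by substituents)
  + Cl → Cl:1
  + OH → O:1 H:1
  + COOH → C:1 H:1 O:2
Element totals:
  C: 7
  H: 5
  Cl: 1
  O: 3
Molecular formula: C7H5ClO3.
  M = 7(12.0) + 5(1.007825) + 34.968853 + 3(15.994915)
    = 84.000000 + 5.039125 + 34.968853 + 47.984745 = 171.992723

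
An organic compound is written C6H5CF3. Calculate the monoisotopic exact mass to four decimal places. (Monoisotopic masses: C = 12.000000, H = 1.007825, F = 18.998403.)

Atom tally by fragment:
  benzene ring core → C:6 H:6
  (− 1 ring H displaced by substituents)
  + CF3 → C:1 F:3
Element totals:
  C: 7
  H: 5
  F: 3
Molecular formula: C7H5F3.
  M = 7(12.0) + 5(1.007825) + 3(18.998403)
    = 84.000000 + 5.039125 + 56.995209 = 146.034334

146.0343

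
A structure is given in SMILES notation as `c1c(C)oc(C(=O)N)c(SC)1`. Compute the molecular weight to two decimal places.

Atom tally by fragment:
  furan ring core → C:4 H:4 O:1
  (− 3 ring H displaced by substituents)
  + CH3 → C:1 H:3
  + CONH2 → C:1 H:2 O:1 N:1
  + SCH3 → C:1 H:3 S:1
Element totals:
  C: 7
  H: 9
  N: 1
  O: 2
  S: 1
Molecular formula: C7H9NO2S.
  M = 7(12.011) + 9(1.008) + 14.007 + 2(15.999) + 32.06
    = 84.077 + 9.072 + 14.007 + 31.998 + 32.060 = 171.214

171.21 g/mol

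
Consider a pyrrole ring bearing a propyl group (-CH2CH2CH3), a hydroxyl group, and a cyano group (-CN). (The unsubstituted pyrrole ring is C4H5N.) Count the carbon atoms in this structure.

8

Atom tally by fragment:
  pyrrole ring core → C:4 H:5 N:1
  (− 3 ring H displaced by substituents)
  + CH2CH2CH3 → C:3 H:7
  + OH → O:1 H:1
  + CN → C:1 N:1
Element totals:
  C: 8
  H: 10
  N: 2
  O: 1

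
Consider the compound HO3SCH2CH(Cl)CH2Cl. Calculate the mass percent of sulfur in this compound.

Atom tally by fragment:
  HO3SCH2 → C:1 H:3 S:1 O:3
  CH(Cl) → C:1 H:1 Cl:1
  CH2Cl → C:1 H:2 Cl:1
Element totals:
  C: 3
  H: 6
  Cl: 2
  O: 3
  S: 1
Molecular formula: C3H6Cl2O3S.
Molar mass = 193.038 g/mol.
Mass from S: 1 × 32.06 = 32.060 g/mol.
%S = 32.060 / 193.038 × 100 = 16.61%.

16.61%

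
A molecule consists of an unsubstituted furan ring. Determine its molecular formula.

Atom tally by fragment:
  furan ring core → C:4 H:4 O:1
Element totals:
  C: 4
  H: 4
  O: 1

C4H4O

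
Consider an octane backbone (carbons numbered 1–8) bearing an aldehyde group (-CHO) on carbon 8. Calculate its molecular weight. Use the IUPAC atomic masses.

142.24 g/mol

Atom tally by fragment:
  CH3 → C:1 H:3
  CH2 → C:1 H:2
  CH2 → C:1 H:2
  CH2 → C:1 H:2
  CH2 → C:1 H:2
  CH2 → C:1 H:2
  CH2 → C:1 H:2
  CH2CHO → C:2 H:3 O:1
Element totals:
  C: 9
  H: 18
  O: 1
Molecular formula: C9H18O.
  M = 9(12.011) + 18(1.008) + 15.999
    = 108.099 + 18.144 + 15.999 = 142.242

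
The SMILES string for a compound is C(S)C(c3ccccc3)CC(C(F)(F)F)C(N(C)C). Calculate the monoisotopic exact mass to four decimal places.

291.1269

Atom tally by fragment:
  HSCH2 → C:1 H:3 S:1
  CH(C6H5) → C:7 H:6
  CH2 → C:1 H:2
  CH(CF3) → C:2 H:1 F:3
  CH2N(CH3)2 → C:3 H:8 N:1
Element totals:
  C: 14
  H: 20
  F: 3
  N: 1
  S: 1
Molecular formula: C14H20F3NS.
  M = 14(12.0) + 20(1.007825) + 3(18.998403) + 14.003074 + 31.972071
    = 168.000000 + 20.156500 + 56.995209 + 14.003074 + 31.972071 = 291.126854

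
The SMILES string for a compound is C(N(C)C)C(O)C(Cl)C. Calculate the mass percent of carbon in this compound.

Atom tally by fragment:
  (CH3)2NCH2 → C:3 H:8 N:1
  CH(OH) → C:1 H:2 O:1
  CH(Cl) → C:1 H:1 Cl:1
  CH3 → C:1 H:3
Element totals:
  C: 6
  H: 14
  Cl: 1
  N: 1
  O: 1
Molecular formula: C6H14ClNO.
Molar mass = 151.634 g/mol.
Mass from C: 6 × 12.011 = 72.066 g/mol.
%C = 72.066 / 151.634 × 100 = 47.53%.

47.53%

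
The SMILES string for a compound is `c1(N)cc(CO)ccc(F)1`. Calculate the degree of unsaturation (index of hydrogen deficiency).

Atom tally by fragment:
  benzene ring core → C:6 H:6
  (− 3 ring H displaced by substituents)
  + NH2 → N:1 H:2
  + CH2OH → C:1 H:3 O:1
  + F → F:1
Element totals:
  C: 7
  H: 8
  F: 1
  N: 1
  O: 1
Molecular formula: C7H8FNO.
DoU = (2C + 2 + N − H − X) / 2 = (2·7 + 2 + 1 − 8 − 1) / 2 = 4.

4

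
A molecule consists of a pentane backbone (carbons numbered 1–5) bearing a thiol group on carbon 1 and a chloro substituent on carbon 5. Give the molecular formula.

Atom tally by fragment:
  HSCH2 → C:1 H:3 S:1
  CH2 → C:1 H:2
  CH2 → C:1 H:2
  CH2 → C:1 H:2
  CH2Cl → C:1 H:2 Cl:1
Element totals:
  C: 5
  H: 11
  Cl: 1
  S: 1

C5H11ClS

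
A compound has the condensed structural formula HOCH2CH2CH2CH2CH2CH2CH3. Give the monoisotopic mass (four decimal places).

Element totals:
  C: 7
  H: 16
  O: 1
Molecular formula: C7H16O.
  M = 7(12.0) + 16(1.007825) + 15.994915
    = 84.000000 + 16.125200 + 15.994915 = 116.120115

116.1201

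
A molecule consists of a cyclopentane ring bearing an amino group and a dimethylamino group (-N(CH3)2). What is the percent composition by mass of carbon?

65.57%

Atom tally by fragment:
  cyclopentane ring core → C:5 H:10
  (− 2 ring H displaced by substituents)
  + NH2 → N:1 H:2
  + N(CH3)2 → N:1 C:2 H:6
Element totals:
  C: 7
  H: 16
  N: 2
Molecular formula: C7H16N2.
Molar mass = 128.219 g/mol.
Mass from C: 7 × 12.011 = 84.077 g/mol.
%C = 84.077 / 128.219 × 100 = 65.57%.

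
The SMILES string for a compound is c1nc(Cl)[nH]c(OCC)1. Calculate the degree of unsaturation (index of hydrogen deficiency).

3

Atom tally by fragment:
  imidazole ring core → C:3 H:4 N:2
  (− 2 ring H displaced by substituents)
  + Cl → Cl:1
  + OC2H5 → C:2 H:5 O:1
Element totals:
  C: 5
  H: 7
  Cl: 1
  N: 2
  O: 1
Molecular formula: C5H7ClN2O.
DoU = (2C + 2 + N − H − X) / 2 = (2·5 + 2 + 2 − 7 − 1) / 2 = 3.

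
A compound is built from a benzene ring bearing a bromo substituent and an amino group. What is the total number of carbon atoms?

6

Atom tally by fragment:
  benzene ring core → C:6 H:6
  (− 2 ring H displaced by substituents)
  + Br → Br:1
  + NH2 → N:1 H:2
Element totals:
  C: 6
  H: 6
  Br: 1
  N: 1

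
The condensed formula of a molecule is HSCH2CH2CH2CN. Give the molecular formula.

Atom tally by fragment:
  HSCH2 → C:1 H:3 S:1
  CH2 → C:1 H:2
  CH2CN → C:2 H:2 N:1
Element totals:
  C: 4
  H: 7
  N: 1
  S: 1

C4H7NS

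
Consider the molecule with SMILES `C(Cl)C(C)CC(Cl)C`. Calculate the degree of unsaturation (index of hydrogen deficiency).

Atom tally by fragment:
  ClCH2 → C:1 H:2 Cl:1
  CH(CH3) → C:2 H:4
  CH2 → C:1 H:2
  CH(Cl) → C:1 H:1 Cl:1
  CH3 → C:1 H:3
Element totals:
  C: 6
  H: 12
  Cl: 2
Molecular formula: C6H12Cl2.
DoU = (2C + 2 + N − H − X) / 2 = (2·6 + 2 + 0 − 12 − 2) / 2 = 0.

0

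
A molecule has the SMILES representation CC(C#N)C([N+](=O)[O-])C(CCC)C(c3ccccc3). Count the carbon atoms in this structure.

15

Atom tally by fragment:
  CH3 → C:1 H:3
  CH(CN) → C:2 H:1 N:1
  CH(NO2) → C:1 H:1 N:1 O:2
  CH(CH2CH2CH3) → C:4 H:8
  CH2C6H5 → C:7 H:7
Element totals:
  C: 15
  H: 20
  N: 2
  O: 2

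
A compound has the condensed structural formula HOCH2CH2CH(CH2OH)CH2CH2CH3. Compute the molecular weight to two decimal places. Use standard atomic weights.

Element totals:
  C: 7
  H: 16
  O: 2
Molecular formula: C7H16O2.
  M = 7(12.011) + 16(1.008) + 2(15.999)
    = 84.077 + 16.128 + 31.998 = 132.203

132.20 g/mol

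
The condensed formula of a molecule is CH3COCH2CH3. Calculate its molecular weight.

Atom tally by fragment:
  CH3COCH2 → C:3 H:5 O:1
  CH3 → C:1 H:3
Element totals:
  C: 4
  H: 8
  O: 1
Molecular formula: C4H8O.
  M = 4(12.011) + 8(1.008) + 15.999
    = 48.044 + 8.064 + 15.999 = 72.107

72.11 g/mol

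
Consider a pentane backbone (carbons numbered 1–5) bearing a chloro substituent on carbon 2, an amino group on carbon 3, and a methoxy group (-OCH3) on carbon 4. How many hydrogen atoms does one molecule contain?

14

Atom tally by fragment:
  CH3 → C:1 H:3
  CH(Cl) → C:1 H:1 Cl:1
  CH(NH2) → C:1 H:3 N:1
  CH(OCH3) → C:2 H:4 O:1
  CH3 → C:1 H:3
Element totals:
  C: 6
  H: 14
  Cl: 1
  N: 1
  O: 1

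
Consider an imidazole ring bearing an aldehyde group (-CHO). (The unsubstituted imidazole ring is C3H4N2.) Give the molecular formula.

C4H4N2O

Atom tally by fragment:
  imidazole ring core → C:3 H:4 N:2
  (− 1 ring H displaced by substituents)
  + CHO → C:1 H:1 O:1
Element totals:
  C: 4
  H: 4
  N: 2
  O: 1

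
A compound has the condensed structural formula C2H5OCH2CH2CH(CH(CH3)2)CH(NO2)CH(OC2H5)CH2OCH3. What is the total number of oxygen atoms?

Atom tally by fragment:
  C2H5OCH2 → C:3 H:7 O:1
  CH2 → C:1 H:2
  CH(CH(CH3)2) → C:4 H:8
  CH(NO2) → C:1 H:1 N:1 O:2
  CH(OC2H5) → C:3 H:6 O:1
  CH2OCH3 → C:2 H:5 O:1
Element totals:
  C: 14
  H: 29
  N: 1
  O: 5

5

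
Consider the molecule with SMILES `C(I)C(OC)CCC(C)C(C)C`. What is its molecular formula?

C10H21IO

Atom tally by fragment:
  ICH2 → C:1 H:2 I:1
  CH(OCH3) → C:2 H:4 O:1
  CH2 → C:1 H:2
  CH2 → C:1 H:2
  CH(CH3) → C:2 H:4
  CH(CH3) → C:2 H:4
  CH3 → C:1 H:3
Element totals:
  C: 10
  H: 21
  I: 1
  O: 1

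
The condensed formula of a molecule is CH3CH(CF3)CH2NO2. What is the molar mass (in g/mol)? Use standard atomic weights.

Atom tally by fragment:
  CH3 → C:1 H:3
  CH(CF3) → C:2 H:1 F:3
  CH2NO2 → C:1 H:2 N:1 O:2
Element totals:
  C: 4
  H: 6
  F: 3
  N: 1
  O: 2
Molecular formula: C4H6F3NO2.
  M = 4(12.011) + 6(1.008) + 3(18.998) + 14.007 + 2(15.999)
    = 48.044 + 6.048 + 56.994 + 14.007 + 31.998 = 157.091

157.09 g/mol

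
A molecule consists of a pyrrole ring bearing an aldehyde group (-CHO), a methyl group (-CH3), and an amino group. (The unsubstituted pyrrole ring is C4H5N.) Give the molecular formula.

Atom tally by fragment:
  pyrrole ring core → C:4 H:5 N:1
  (− 3 ring H displaced by substituents)
  + CHO → C:1 H:1 O:1
  + CH3 → C:1 H:3
  + NH2 → N:1 H:2
Element totals:
  C: 6
  H: 8
  N: 2
  O: 1

C6H8N2O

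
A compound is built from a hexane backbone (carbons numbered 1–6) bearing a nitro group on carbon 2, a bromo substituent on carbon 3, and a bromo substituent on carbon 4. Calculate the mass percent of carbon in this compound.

24.94%

Atom tally by fragment:
  CH3 → C:1 H:3
  CH(NO2) → C:1 H:1 N:1 O:2
  CH(Br) → C:1 H:1 Br:1
  CH(Br) → C:1 H:1 Br:1
  CH2 → C:1 H:2
  CH3 → C:1 H:3
Element totals:
  C: 6
  H: 11
  Br: 2
  N: 1
  O: 2
Molecular formula: C6H11Br2NO2.
Molar mass = 288.967 g/mol.
Mass from C: 6 × 12.011 = 72.066 g/mol.
%C = 72.066 / 288.967 × 100 = 24.94%.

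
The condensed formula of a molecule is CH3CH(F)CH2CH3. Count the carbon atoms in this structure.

4

Atom tally by fragment:
  CH3 → C:1 H:3
  CH(F) → C:1 H:1 F:1
  CH2 → C:1 H:2
  CH3 → C:1 H:3
Element totals:
  C: 4
  H: 9
  F: 1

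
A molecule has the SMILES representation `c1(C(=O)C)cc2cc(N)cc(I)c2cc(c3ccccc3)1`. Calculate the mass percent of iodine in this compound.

Atom tally by fragment:
  naphthalene ring system core → C:10 H:8
  (− 4 ring H displaced by substituents)
  + COCH3 → C:2 H:3 O:1
  + NH2 → N:1 H:2
  + I → I:1
  + C6H5 → C:6 H:5
Element totals:
  C: 18
  H: 14
  I: 1
  N: 1
  O: 1
Molecular formula: C18H14INO.
Molar mass = 387.220 g/mol.
Mass from I: 1 × 126.904 = 126.904 g/mol.
%I = 126.904 / 387.220 × 100 = 32.77%.

32.77%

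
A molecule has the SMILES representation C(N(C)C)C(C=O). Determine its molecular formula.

Atom tally by fragment:
  (CH3)2NCH2 → C:3 H:8 N:1
  CH2CHO → C:2 H:3 O:1
Element totals:
  C: 5
  H: 11
  N: 1
  O: 1

C5H11NO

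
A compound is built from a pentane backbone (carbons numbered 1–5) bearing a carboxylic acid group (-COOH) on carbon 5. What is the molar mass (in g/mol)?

116.16 g/mol

Atom tally by fragment:
  CH3 → C:1 H:3
  CH2 → C:1 H:2
  CH2 → C:1 H:2
  CH2 → C:1 H:2
  CH2COOH → C:2 H:3 O:2
Element totals:
  C: 6
  H: 12
  O: 2
Molecular formula: C6H12O2.
  M = 6(12.011) + 12(1.008) + 2(15.999)
    = 72.066 + 12.096 + 31.998 = 116.160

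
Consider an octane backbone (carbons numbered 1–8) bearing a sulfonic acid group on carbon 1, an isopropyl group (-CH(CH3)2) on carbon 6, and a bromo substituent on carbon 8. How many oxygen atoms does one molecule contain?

Atom tally by fragment:
  HO3SCH2 → C:1 H:3 S:1 O:3
  CH2 → C:1 H:2
  CH2 → C:1 H:2
  CH2 → C:1 H:2
  CH2 → C:1 H:2
  CH(CH(CH3)2) → C:4 H:8
  CH2 → C:1 H:2
  CH2Br → C:1 H:2 Br:1
Element totals:
  C: 11
  H: 23
  Br: 1
  O: 3
  S: 1

3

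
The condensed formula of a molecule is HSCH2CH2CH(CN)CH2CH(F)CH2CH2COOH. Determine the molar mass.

Atom tally by fragment:
  HSCH2 → C:1 H:3 S:1
  CH2 → C:1 H:2
  CH(CN) → C:2 H:1 N:1
  CH2 → C:1 H:2
  CH(F) → C:1 H:1 F:1
  CH2 → C:1 H:2
  CH2COOH → C:2 H:3 O:2
Element totals:
  C: 9
  H: 14
  F: 1
  N: 1
  O: 2
  S: 1
Molecular formula: C9H14FNO2S.
  M = 9(12.011) + 14(1.008) + 18.998 + 14.007 + 2(15.999) + 32.06
    = 108.099 + 14.112 + 18.998 + 14.007 + 31.998 + 32.060 = 219.274

219.27 g/mol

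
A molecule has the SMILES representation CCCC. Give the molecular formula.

Atom tally by fragment:
  CH3 → C:1 H:3
  CH2 → C:1 H:2
  CH2 → C:1 H:2
  CH3 → C:1 H:3
Element totals:
  C: 4
  H: 10

C4H10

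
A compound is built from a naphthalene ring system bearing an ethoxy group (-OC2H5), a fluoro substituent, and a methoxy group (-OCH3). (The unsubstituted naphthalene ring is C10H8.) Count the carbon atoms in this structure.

Atom tally by fragment:
  naphthalene ring system core → C:10 H:8
  (− 3 ring H displaced by substituents)
  + OC2H5 → C:2 H:5 O:1
  + F → F:1
  + OCH3 → C:1 H:3 O:1
Element totals:
  C: 13
  H: 13
  F: 1
  O: 2

13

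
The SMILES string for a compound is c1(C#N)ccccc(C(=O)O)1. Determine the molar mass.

Atom tally by fragment:
  benzene ring core → C:6 H:6
  (− 2 ring H displaced by substituents)
  + CN → C:1 N:1
  + COOH → C:1 H:1 O:2
Element totals:
  C: 8
  H: 5
  N: 1
  O: 2
Molecular formula: C8H5NO2.
  M = 8(12.011) + 5(1.008) + 14.007 + 2(15.999)
    = 96.088 + 5.040 + 14.007 + 31.998 = 147.133

147.13 g/mol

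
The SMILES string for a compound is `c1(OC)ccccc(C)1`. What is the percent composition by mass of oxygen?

Atom tally by fragment:
  benzene ring core → C:6 H:6
  (− 2 ring H displaced by substituents)
  + OCH3 → C:1 H:3 O:1
  + CH3 → C:1 H:3
Element totals:
  C: 8
  H: 10
  O: 1
Molecular formula: C8H10O.
Molar mass = 122.167 g/mol.
Mass from O: 1 × 15.999 = 15.999 g/mol.
%O = 15.999 / 122.167 × 100 = 13.10%.

13.10%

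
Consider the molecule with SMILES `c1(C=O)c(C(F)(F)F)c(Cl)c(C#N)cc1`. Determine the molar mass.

233.57 g/mol

Atom tally by fragment:
  benzene ring core → C:6 H:6
  (− 4 ring H displaced by substituents)
  + CHO → C:1 H:1 O:1
  + CF3 → C:1 F:3
  + Cl → Cl:1
  + CN → C:1 N:1
Element totals:
  C: 9
  H: 3
  Cl: 1
  F: 3
  N: 1
  O: 1
Molecular formula: C9H3ClF3NO.
  M = 9(12.011) + 3(1.008) + 35.45 + 3(18.998) + 14.007 + 15.999
    = 108.099 + 3.024 + 35.450 + 56.994 + 14.007 + 15.999 = 233.573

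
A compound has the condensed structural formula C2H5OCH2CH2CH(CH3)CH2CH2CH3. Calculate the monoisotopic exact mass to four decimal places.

Atom tally by fragment:
  C2H5OCH2 → C:3 H:7 O:1
  CH2 → C:1 H:2
  CH(CH3) → C:2 H:4
  CH2 → C:1 H:2
  CH2 → C:1 H:2
  CH3 → C:1 H:3
Element totals:
  C: 9
  H: 20
  O: 1
Molecular formula: C9H20O.
  M = 9(12.0) + 20(1.007825) + 15.994915
    = 108.000000 + 20.156500 + 15.994915 = 144.151415

144.1514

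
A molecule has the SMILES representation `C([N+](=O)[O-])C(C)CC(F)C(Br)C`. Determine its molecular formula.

Atom tally by fragment:
  O2NCH2 → C:1 H:2 N:1 O:2
  CH(CH3) → C:2 H:4
  CH2 → C:1 H:2
  CH(F) → C:1 H:1 F:1
  CH(Br) → C:1 H:1 Br:1
  CH3 → C:1 H:3
Element totals:
  C: 7
  H: 13
  Br: 1
  F: 1
  N: 1
  O: 2

C7H13BrFNO2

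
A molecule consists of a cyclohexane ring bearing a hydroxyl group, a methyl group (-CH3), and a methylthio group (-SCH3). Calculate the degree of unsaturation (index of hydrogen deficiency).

Atom tally by fragment:
  cyclohexane ring core → C:6 H:12
  (− 3 ring H displaced by substituents)
  + OH → O:1 H:1
  + CH3 → C:1 H:3
  + SCH3 → C:1 H:3 S:1
Element totals:
  C: 8
  H: 16
  O: 1
  S: 1
Molecular formula: C8H16OS.
DoU = (2C + 2 + N − H − X) / 2 = (2·8 + 2 + 0 − 16 − 0) / 2 = 1.

1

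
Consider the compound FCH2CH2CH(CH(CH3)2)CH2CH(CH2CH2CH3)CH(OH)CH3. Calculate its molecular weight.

Element totals:
  C: 13
  H: 27
  F: 1
  O: 1
Molecular formula: C13H27FO.
  M = 13(12.011) + 27(1.008) + 18.998 + 15.999
    = 156.143 + 27.216 + 18.998 + 15.999 = 218.356

218.36 g/mol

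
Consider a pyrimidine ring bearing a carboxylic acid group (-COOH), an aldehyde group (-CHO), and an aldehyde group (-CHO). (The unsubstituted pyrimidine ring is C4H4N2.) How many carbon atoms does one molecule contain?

Atom tally by fragment:
  pyrimidine ring core → C:4 H:4 N:2
  (− 3 ring H displaced by substituents)
  + COOH → C:1 H:1 O:2
  + CHO → C:1 H:1 O:1
  + CHO → C:1 H:1 O:1
Element totals:
  C: 7
  H: 4
  N: 2
  O: 4

7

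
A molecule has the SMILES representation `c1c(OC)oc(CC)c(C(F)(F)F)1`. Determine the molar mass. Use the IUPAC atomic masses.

194.15 g/mol

Atom tally by fragment:
  furan ring core → C:4 H:4 O:1
  (− 3 ring H displaced by substituents)
  + OCH3 → C:1 H:3 O:1
  + C2H5 → C:2 H:5
  + CF3 → C:1 F:3
Element totals:
  C: 8
  H: 9
  F: 3
  O: 2
Molecular formula: C8H9F3O2.
  M = 8(12.011) + 9(1.008) + 3(18.998) + 2(15.999)
    = 96.088 + 9.072 + 56.994 + 31.998 = 194.152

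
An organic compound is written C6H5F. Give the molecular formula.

Element totals:
  C: 6
  H: 5
  F: 1

C6H5F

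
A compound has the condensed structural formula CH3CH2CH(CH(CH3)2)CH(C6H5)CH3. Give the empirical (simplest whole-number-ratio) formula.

C7H11

Atom tally by fragment:
  CH3 → C:1 H:3
  CH2 → C:1 H:2
  CH(CH(CH3)2) → C:4 H:8
  CH(C6H5) → C:7 H:6
  CH3 → C:1 H:3
Element totals:
  C: 14
  H: 22
Molecular formula: C14H22.
gcd of subscripts = 2; dividing each by 2:
  C: 14/2 = 7
  H: 22/2 = 11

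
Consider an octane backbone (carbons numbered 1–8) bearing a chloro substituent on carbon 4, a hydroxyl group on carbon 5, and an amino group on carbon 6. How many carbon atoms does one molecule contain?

8

Atom tally by fragment:
  CH3 → C:1 H:3
  CH2 → C:1 H:2
  CH2 → C:1 H:2
  CH(Cl) → C:1 H:1 Cl:1
  CH(OH) → C:1 H:2 O:1
  CH(NH2) → C:1 H:3 N:1
  CH2 → C:1 H:2
  CH3 → C:1 H:3
Element totals:
  C: 8
  H: 18
  Cl: 1
  N: 1
  O: 1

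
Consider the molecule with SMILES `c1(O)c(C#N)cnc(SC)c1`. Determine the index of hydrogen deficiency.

Atom tally by fragment:
  pyridine ring core → C:5 H:5 N:1
  (− 3 ring H displaced by substituents)
  + OH → O:1 H:1
  + CN → C:1 N:1
  + SCH3 → C:1 H:3 S:1
Element totals:
  C: 7
  H: 6
  N: 2
  O: 1
  S: 1
Molecular formula: C7H6N2OS.
DoU = (2C + 2 + N − H − X) / 2 = (2·7 + 2 + 2 − 6 − 0) / 2 = 6.

6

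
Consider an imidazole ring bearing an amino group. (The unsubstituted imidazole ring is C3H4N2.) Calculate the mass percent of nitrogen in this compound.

Atom tally by fragment:
  imidazole ring core → C:3 H:4 N:2
  (− 1 ring H displaced by substituents)
  + NH2 → N:1 H:2
Element totals:
  C: 3
  H: 5
  N: 3
Molecular formula: C3H5N3.
Molar mass = 83.094 g/mol.
Mass from N: 3 × 14.007 = 42.021 g/mol.
%N = 42.021 / 83.094 × 100 = 50.57%.

50.57%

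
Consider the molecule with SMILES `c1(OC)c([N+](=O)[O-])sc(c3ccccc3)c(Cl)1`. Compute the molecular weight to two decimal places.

269.70 g/mol

Atom tally by fragment:
  thiophene ring core → C:4 H:4 S:1
  (− 4 ring H displaced by substituents)
  + OCH3 → C:1 H:3 O:1
  + NO2 → N:1 O:2
  + C6H5 → C:6 H:5
  + Cl → Cl:1
Element totals:
  C: 11
  H: 8
  Cl: 1
  N: 1
  O: 3
  S: 1
Molecular formula: C11H8ClNO3S.
  M = 11(12.011) + 8(1.008) + 35.45 + 14.007 + 3(15.999) + 32.06
    = 132.121 + 8.064 + 35.450 + 14.007 + 47.997 + 32.060 = 269.699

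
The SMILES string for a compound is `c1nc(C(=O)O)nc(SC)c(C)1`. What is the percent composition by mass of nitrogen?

Atom tally by fragment:
  pyrimidine ring core → C:4 H:4 N:2
  (− 3 ring H displaced by substituents)
  + COOH → C:1 H:1 O:2
  + SCH3 → C:1 H:3 S:1
  + CH3 → C:1 H:3
Element totals:
  C: 7
  H: 8
  N: 2
  O: 2
  S: 1
Molecular formula: C7H8N2O2S.
Molar mass = 184.213 g/mol.
Mass from N: 2 × 14.007 = 28.014 g/mol.
%N = 28.014 / 184.213 × 100 = 15.21%.

15.21%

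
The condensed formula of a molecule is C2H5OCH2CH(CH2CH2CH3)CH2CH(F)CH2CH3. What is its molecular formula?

Atom tally by fragment:
  C2H5OCH2 → C:3 H:7 O:1
  CH(CH2CH2CH3) → C:4 H:8
  CH2 → C:1 H:2
  CH(F) → C:1 H:1 F:1
  CH2 → C:1 H:2
  CH3 → C:1 H:3
Element totals:
  C: 11
  H: 23
  F: 1
  O: 1

C11H23FO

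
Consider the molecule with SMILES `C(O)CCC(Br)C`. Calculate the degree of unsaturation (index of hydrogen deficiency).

0

Atom tally by fragment:
  HOCH2 → C:1 H:3 O:1
  CH2 → C:1 H:2
  CH2 → C:1 H:2
  CH(Br) → C:1 H:1 Br:1
  CH3 → C:1 H:3
Element totals:
  C: 5
  H: 11
  Br: 1
  O: 1
Molecular formula: C5H11BrO.
DoU = (2C + 2 + N − H − X) / 2 = (2·5 + 2 + 0 − 11 − 1) / 2 = 0.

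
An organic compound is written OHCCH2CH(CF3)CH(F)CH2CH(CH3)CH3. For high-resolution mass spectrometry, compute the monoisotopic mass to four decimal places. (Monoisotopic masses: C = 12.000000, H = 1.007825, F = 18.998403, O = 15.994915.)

214.0981

Element totals:
  C: 9
  H: 14
  F: 4
  O: 1
Molecular formula: C9H14F4O.
  M = 9(12.0) + 14(1.007825) + 4(18.998403) + 15.994915
    = 108.000000 + 14.109550 + 75.993612 + 15.994915 = 214.098077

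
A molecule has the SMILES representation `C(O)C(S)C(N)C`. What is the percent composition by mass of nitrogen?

Atom tally by fragment:
  HOCH2 → C:1 H:3 O:1
  CH(SH) → C:1 H:2 S:1
  CH(NH2) → C:1 H:3 N:1
  CH3 → C:1 H:3
Element totals:
  C: 4
  H: 11
  N: 1
  O: 1
  S: 1
Molecular formula: C4H11NOS.
Molar mass = 121.198 g/mol.
Mass from N: 1 × 14.007 = 14.007 g/mol.
%N = 14.007 / 121.198 × 100 = 11.56%.

11.56%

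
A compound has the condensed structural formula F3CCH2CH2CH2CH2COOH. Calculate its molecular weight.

Element totals:
  C: 6
  H: 9
  F: 3
  O: 2
Molecular formula: C6H9F3O2.
  M = 6(12.011) + 9(1.008) + 3(18.998) + 2(15.999)
    = 72.066 + 9.072 + 56.994 + 31.998 = 170.130

170.13 g/mol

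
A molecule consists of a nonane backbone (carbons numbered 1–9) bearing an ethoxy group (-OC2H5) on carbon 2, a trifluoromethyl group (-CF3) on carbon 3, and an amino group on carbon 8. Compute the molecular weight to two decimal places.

255.32 g/mol

Atom tally by fragment:
  CH3 → C:1 H:3
  CH(OC2H5) → C:3 H:6 O:1
  CH(CF3) → C:2 H:1 F:3
  CH2 → C:1 H:2
  CH2 → C:1 H:2
  CH2 → C:1 H:2
  CH2 → C:1 H:2
  CH(NH2) → C:1 H:3 N:1
  CH3 → C:1 H:3
Element totals:
  C: 12
  H: 24
  F: 3
  N: 1
  O: 1
Molecular formula: C12H24F3NO.
  M = 12(12.011) + 24(1.008) + 3(18.998) + 14.007 + 15.999
    = 144.132 + 24.192 + 56.994 + 14.007 + 15.999 = 255.324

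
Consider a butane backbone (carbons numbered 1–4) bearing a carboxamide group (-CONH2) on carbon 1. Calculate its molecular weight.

Atom tally by fragment:
  H2NOCCH2 → C:2 H:4 O:1 N:1
  CH2 → C:1 H:2
  CH2 → C:1 H:2
  CH3 → C:1 H:3
Element totals:
  C: 5
  H: 11
  N: 1
  O: 1
Molecular formula: C5H11NO.
  M = 5(12.011) + 11(1.008) + 14.007 + 15.999
    = 60.055 + 11.088 + 14.007 + 15.999 = 101.149

101.15 g/mol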